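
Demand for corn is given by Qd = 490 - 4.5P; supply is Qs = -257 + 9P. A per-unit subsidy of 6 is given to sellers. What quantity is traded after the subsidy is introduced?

Q' = 259

Pre-subsidy: 490 - 4.5P = -257 + 9P gives P* = 166/3, Q* = 241.
With the subsidy, sellers receive Ps = Pb + 6 for each unit, where Pb is the price buyers pay.
Supply in terms of Pb becomes Qs = -257 + 9(Pb + 6) = -203 + 9Pb. Setting this equal to demand: 490 - 4.5Pb = -203 + 9Pb, so Pb = 154/3.
Sellers receive Ps = 154/3 + 6 = 172/3; Q' = 490 − 4.5·(154/3) = 259.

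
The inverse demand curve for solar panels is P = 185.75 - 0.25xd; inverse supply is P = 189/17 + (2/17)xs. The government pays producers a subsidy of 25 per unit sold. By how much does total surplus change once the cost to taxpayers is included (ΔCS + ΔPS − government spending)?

Net change in total surplus = -850

Pre-subsidy: 185.75 - 0.25x = 189/17 + (2/17)x gives x* = 475 and P* = 67.
With the subsidy, sellers receive Ps = Pb + 25 for each unit, where Pb is the price buyers pay.
On the curves, Pb = 185.75 - 0.25x and Ps = 189/17 + (2/17)x; the wedge Ps − Pb = 25 gives 189/17 + (2/17)x − (185.75 - 0.25x) = 25, so x' = 543.
Then Pb = 185.75 − 0.25·543 = 50 and Ps = 189/17 + (2/17)·543 = 75.
ΔCS = ½(475 + 543)(67 − 50) = 8653; ΔPS = ½(475 + 543)(75 − 67) = 4072.
Government spending = 25 × 543 = 13575.
Net change = 8653 + 4072 − 13575 = -850. The loss equals the DWL triangle ½·25·68.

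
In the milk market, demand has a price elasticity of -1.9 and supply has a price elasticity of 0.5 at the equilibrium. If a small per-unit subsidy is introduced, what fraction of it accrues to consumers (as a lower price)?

For a small subsidy around the equilibrium, the benefit split depends on the relative slopes, which at a point are proportional to the elasticities.
Buyer share = εs/(εs + |εd|) = 0.5/(0.5 + 1.9) = 5/24; seller share = |εd|/(εs + |εd|) = 19/24.

Consumer share = 5/24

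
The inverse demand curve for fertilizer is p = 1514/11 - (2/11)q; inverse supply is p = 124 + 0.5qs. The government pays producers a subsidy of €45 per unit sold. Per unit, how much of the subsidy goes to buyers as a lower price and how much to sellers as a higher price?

Buyers gain €12 per unit; sellers gain €33 per unit

Pre-subsidy: 1514/11 - (2/11)q = 124 + 0.5q gives q* = 20 and p* = 134.
With the subsidy, sellers receive ps = pb + 45 for each unit, where pb is the price buyers pay.
On the curves, pb = 1514/11 - (2/11)q and ps = 124 + 0.5q; the wedge ps − pb = 45 gives 124 + 0.5q − (1514/11 - (2/11)q) = 45, so q' = 86.
Then pb = 1514/11 − (2/11)·86 = 122 and ps = 124 + 0.5·86 = 167.
Buyers' price falls by p* − pb = 134 − 122 = 12; sellers' price rises by ps − p* = 167 − 134 = 33.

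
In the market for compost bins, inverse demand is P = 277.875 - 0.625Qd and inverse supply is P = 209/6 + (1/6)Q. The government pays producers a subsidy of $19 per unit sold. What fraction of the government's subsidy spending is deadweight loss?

Pre-subsidy: 277.875 - 0.625Q = 209/6 + (1/6)Q gives Q* = 307 and P* = 86.
With the subsidy, sellers receive Ps = Pb + 19 for each unit, where Pb is the price buyers pay.
On the curves, Pb = 277.875 - 0.625Q and Ps = 209/6 + (1/6)Q; the wedge Ps − Pb = 19 gives 209/6 + (1/6)Q − (277.875 - 0.625Q) = 19, so Q' = 331.
Then Pb = 277.875 − 0.625·331 = 71 and Ps = 209/6 + (1/6)·331 = 90.
ΔCS = ½(307 + 331)(86 − 71) = 4785; ΔPS = ½(307 + 331)(90 − 86) = 1276.
Government spending = 19 × 331 = 6289.
DWL = ½ × 19 × (331 − 307) = 228; fraction = 228 / 6289 = 12/331.

DWL / government spending = 12/331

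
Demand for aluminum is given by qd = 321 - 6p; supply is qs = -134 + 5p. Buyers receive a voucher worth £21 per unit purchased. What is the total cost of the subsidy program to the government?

Pre-subsidy: 321 - 6p = -134 + 5p gives p* = 455/11, q* = 801/11.
With the rebate, buyers effectively pay pb = ps − 21, where ps is the price sellers receive.
Demand in terms of ps becomes qd = 321 − 6(ps − 21) = 447 - 6ps. Setting this equal to supply: 447 - 6ps = -134 + 5ps, so ps = 581/11.
Buyers pay pb = 581/11 − 21 = 350/11; q' = -134 + 5·(581/11) = 1431/11.
Government outlay = subsidy × quantity = 21 × 1431/11 = 30051/11.

Government cost = 30051/11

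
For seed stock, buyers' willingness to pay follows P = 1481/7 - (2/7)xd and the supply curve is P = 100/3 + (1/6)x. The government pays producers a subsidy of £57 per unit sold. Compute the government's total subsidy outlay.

Government cost = £29640

Pre-subsidy: 1481/7 - (2/7)x = 100/3 + (1/6)x gives x* = 394 and P* = 99.
With the subsidy, sellers receive Ps = Pb + 57 for each unit, where Pb is the price buyers pay.
On the curves, Pb = 1481/7 - (2/7)x and Ps = 100/3 + (1/6)x; the wedge Ps − Pb = 57 gives 100/3 + (1/6)x − (1481/7 - (2/7)x) = 57, so x' = 520.
Then Pb = 1481/7 − (2/7)·520 = 63 and Ps = 100/3 + (1/6)·520 = 120.
Government outlay = subsidy × quantity = 57 × 520 = 29640.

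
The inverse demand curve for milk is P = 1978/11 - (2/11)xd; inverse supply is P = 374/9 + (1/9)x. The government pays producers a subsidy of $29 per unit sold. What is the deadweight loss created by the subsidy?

Deadweight loss = $1435.5

Pre-subsidy: 1978/11 - (2/11)x = 374/9 + (1/9)x gives x* = 472 and P* = 94.
With the subsidy, sellers receive Ps = Pb + 29 for each unit, where Pb is the price buyers pay.
On the curves, Pb = 1978/11 - (2/11)x and Ps = 374/9 + (1/9)x; the wedge Ps − Pb = 29 gives 374/9 + (1/9)x − (1978/11 - (2/11)x) = 29, so x' = 571.
Then Pb = 1978/11 − (2/11)·571 = 76 and Ps = 374/9 + (1/9)·571 = 105.
The subsidy expands output by 571 − 472 = 99 past the efficient level; on those units the gap between marginal cost and willingness to pay runs from 0 up to 29.
DWL = ½ × 29 × 99 = 1435.5.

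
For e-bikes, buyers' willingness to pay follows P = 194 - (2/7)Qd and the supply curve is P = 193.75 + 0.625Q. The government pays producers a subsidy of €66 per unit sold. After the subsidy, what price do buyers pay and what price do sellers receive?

Buyers pay 8834/51; sellers receive 12200/51

Pre-subsidy: 194 - (2/7)Q = 193.75 + 0.625Q gives Q* = 14/51 and P* = 9890/51.
With the subsidy, sellers receive Ps = Pb + 66 for each unit, where Pb is the price buyers pay.
On the curves, Pb = 194 - (2/7)Q and Ps = 193.75 + 0.625Q; the wedge Ps − Pb = 66 gives 193.75 + 0.625Q − (194 - (2/7)Q) = 66, so Q' = 3710/51.
Then Pb = 194 − (2/7)·(3710/51) = 8834/51 and Ps = 193.75 + 0.625·(3710/51) = 12200/51.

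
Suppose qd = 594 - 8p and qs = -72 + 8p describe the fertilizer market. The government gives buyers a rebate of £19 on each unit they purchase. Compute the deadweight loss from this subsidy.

Pre-subsidy: 594 - 8p = -72 + 8p gives p* = 41.625, q* = 261.
With the rebate, buyers effectively pay pb = ps − 19, where ps is the price sellers receive.
Demand in terms of ps becomes qd = 594 − 8(ps − 19) = 746 - 8ps. Setting this equal to supply: 746 - 8ps = -72 + 8ps, so ps = 51.125.
Buyers pay pb = 51.125 − 19 = 32.125; q' = -72 + 8·51.125 = 337.
The subsidy expands output by 337 − 261 = 76 past the efficient level; on those units the gap between marginal cost and willingness to pay runs from 0 up to 19.
DWL = ½ × 19 × 76 = 722.

Deadweight loss = £722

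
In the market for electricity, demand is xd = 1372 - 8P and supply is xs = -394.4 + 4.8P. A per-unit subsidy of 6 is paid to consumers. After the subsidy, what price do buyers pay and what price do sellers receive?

Buyers pay 135.75; sellers receive 141.75

Pre-subsidy: 1372 - 8P = -394.4 + 4.8P gives P* = 138, x* = 268.
With the rebate, buyers effectively pay Pb = Ps − 6, where Ps is the price sellers receive.
Demand in terms of Ps becomes xd = 1372 − 8(Ps − 6) = 1420 - 8Ps. Setting this equal to supply: 1420 - 8Ps = -394.4 + 4.8Ps, so Ps = 141.75.
Buyers pay Pb = 141.75 − 6 = 135.75; x' = -394.4 + 4.8·141.75 = 286.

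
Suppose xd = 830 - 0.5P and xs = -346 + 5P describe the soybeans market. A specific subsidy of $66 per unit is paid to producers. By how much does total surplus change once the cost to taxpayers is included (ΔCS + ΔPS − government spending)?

Pre-subsidy: 830 - 0.5P = -346 + 5P gives P* = 2352/11, x* = 7954/11.
With the subsidy, sellers receive Ps = Pb + 66 for each unit, where Pb is the price buyers pay.
Supply in terms of Pb becomes xs = -346 + 5(Pb + 66) = -16 + 5Pb. Setting this equal to demand: 830 - 0.5Pb = -16 + 5Pb, so Pb = 1692/11.
Sellers receive Ps = 1692/11 + 66 = 2418/11; x' = 830 − 0.5·(1692/11) = 8284/11.
ΔCS = ½(7954/11 + 8284/11)(2352/11 − 1692/11) = 487140/11; ΔPS = ½(7954/11 + 8284/11)(2418/11 − 2352/11) = 48714/11.
Government spending = 66 × 8284/11 = 49704.
Net change = 487140/11 + 48714/11 − 49704 = -990. The loss equals the DWL triangle ½·66·30.

Net change in total surplus = -$990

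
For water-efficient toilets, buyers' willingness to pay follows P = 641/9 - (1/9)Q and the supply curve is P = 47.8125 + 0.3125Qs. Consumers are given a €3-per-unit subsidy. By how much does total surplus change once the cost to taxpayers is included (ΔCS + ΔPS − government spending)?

Pre-subsidy: 641/9 - (1/9)Q = 47.8125 + 0.3125Q gives Q* = 3371/61 and P* = 3970/61.
With the rebate, buyers effectively pay Pb = Ps − 3, where Ps is the price sellers receive.
On the curves, Pb = 641/9 - (1/9)Q and Ps = 47.8125 + 0.3125Q; the wedge Ps − Pb = 3 gives 47.8125 + 0.3125Q − (641/9 - (1/9)Q) = 3, so Q' = 3803/61.
Then Pb = 641/9 − (1/9)·(3803/61) = 3922/61 and Ps = 47.8125 + 0.3125·(3803/61) = 4105/61.
ΔCS = ½(3371/61 + 3803/61)(3970/61 − 3922/61) = 172176/3721; ΔPS = ½(3371/61 + 3803/61)(4105/61 − 3970/61) = 484245/3721.
Government spending = 3 × 3803/61 = 11409/61.
Net change = 172176/3721 + 484245/3721 − 11409/61 = -648/61. The loss equals the DWL triangle ½·3·432/61.

Net change in total surplus = -648/61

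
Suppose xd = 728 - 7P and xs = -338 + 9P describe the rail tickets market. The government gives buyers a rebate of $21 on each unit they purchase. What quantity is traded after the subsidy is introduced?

Pre-subsidy: 728 - 7P = -338 + 9P gives P* = 66.625, x* = 261.625.
With the rebate, buyers effectively pay Pb = Ps − 21, where Ps is the price sellers receive.
Demand in terms of Ps becomes xd = 728 − 7(Ps − 21) = 875 - 7Ps. Setting this equal to supply: 875 - 7Ps = -338 + 9Ps, so Ps = 75.8125.
Buyers pay Pb = 75.8125 − 21 = 54.8125; x' = -338 + 9·75.8125 = 344.3125.

x' = 344.3125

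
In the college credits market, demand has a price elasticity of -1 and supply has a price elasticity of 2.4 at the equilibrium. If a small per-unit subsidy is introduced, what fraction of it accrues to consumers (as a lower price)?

For a small subsidy around the equilibrium, the benefit split depends on the relative slopes, which at a point are proportional to the elasticities.
Buyer share = εs/(εs + |εd|) = 2.4/(2.4 + 1) = 12/17; seller share = |εd|/(εs + |εd|) = 5/17.

Consumer share = 12/17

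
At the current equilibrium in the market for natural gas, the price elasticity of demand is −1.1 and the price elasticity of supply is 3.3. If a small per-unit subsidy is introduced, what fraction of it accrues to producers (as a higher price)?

Producer share = 0.25

For a small subsidy around the equilibrium, the benefit split depends on the relative slopes, which at a point are proportional to the elasticities.
Buyer share = εs/(εs + |εd|) = 3.3/(3.3 + 1.1) = 0.75; seller share = |εd|/(εs + |εd|) = 0.25.
So producers capture 0.25 of the subsidy.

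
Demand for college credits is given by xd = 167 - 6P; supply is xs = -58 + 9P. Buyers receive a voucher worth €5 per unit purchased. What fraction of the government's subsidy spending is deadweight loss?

Pre-subsidy: 167 - 6P = -58 + 9P gives P* = 15, x* = 77.
With the rebate, buyers effectively pay Pb = Ps − 5, where Ps is the price sellers receive.
Demand in terms of Ps becomes xd = 167 − 6(Ps − 5) = 197 - 6Ps. Setting this equal to supply: 197 - 6Ps = -58 + 9Ps, so Ps = 17.
Buyers pay Pb = 17 − 5 = 12; x' = -58 + 9·17 = 95.
ΔCS = ½(77 + 95)(15 − 12) = 258; ΔPS = ½(77 + 95)(17 − 15) = 172.
Government spending = 5 × 95 = 475.
DWL = ½ × 5 × (95 − 77) = 45; fraction = 45 / 475 = 9/95.

DWL / government spending = 9/95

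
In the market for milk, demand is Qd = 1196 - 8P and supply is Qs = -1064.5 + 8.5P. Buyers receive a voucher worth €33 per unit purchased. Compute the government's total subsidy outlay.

Government cost = €7788

Pre-subsidy: 1196 - 8P = -1064.5 + 8.5P gives P* = 137, Q* = 100.
With the rebate, buyers effectively pay Pb = Ps − 33, where Ps is the price sellers receive.
Demand in terms of Ps becomes Qd = 1196 − 8(Ps − 33) = 1460 - 8Ps. Setting this equal to supply: 1460 - 8Ps = -1064.5 + 8.5Ps, so Ps = 153.
Buyers pay Pb = 153 − 33 = 120; Q' = -1064.5 + 8.5·153 = 236.
Government outlay = subsidy × quantity = 33 × 236 = 7788.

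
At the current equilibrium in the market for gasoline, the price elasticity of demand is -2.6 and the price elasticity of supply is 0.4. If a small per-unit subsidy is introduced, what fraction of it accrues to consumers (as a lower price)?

Consumer share = 2/15

For a small subsidy around the equilibrium, the benefit split depends on the relative slopes, which at a point are proportional to the elasticities.
Buyer share = εs/(εs + |εd|) = 0.4/(0.4 + 2.6) = 2/15; seller share = |εd|/(εs + |εd|) = 13/15.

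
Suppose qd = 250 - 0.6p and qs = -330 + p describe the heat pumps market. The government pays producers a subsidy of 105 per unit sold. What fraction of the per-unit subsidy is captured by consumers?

Pre-subsidy: 250 - 0.6p = -330 + p gives p* = 362.5, q* = 32.5.
With the subsidy, sellers receive ps = pb + 105 for each unit, where pb is the price buyers pay.
Supply in terms of pb becomes qs = -330 + 1(pb + 105) = -225 + pb. Setting this equal to demand: 250 - 0.6pb = -225 + pb, so pb = 296.875.
Sellers receive ps = 296.875 + 105 = 401.875; q' = 250 − 0.6·296.875 = 71.875.
Buyers' price falls by p* − pb = 362.5 − 296.875 = 65.625; sellers' price rises by ps − p* = 401.875 − 362.5 = 39.375.
So consumers capture 65.625/105 = 0.625 of each unit of subsidy.

Consumer share = 0.625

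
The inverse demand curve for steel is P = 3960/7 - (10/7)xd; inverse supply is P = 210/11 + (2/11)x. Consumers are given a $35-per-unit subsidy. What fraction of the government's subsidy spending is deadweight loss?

Pre-subsidy: 3960/7 - (10/7)x = 210/11 + (2/11)x gives x* = 21045/62 and P* = 2505/31.
With the rebate, buyers effectively pay Pb = Ps − 35, where Ps is the price sellers receive.
On the curves, Pb = 3960/7 - (10/7)x and Ps = 210/11 + (2/11)x; the wedge Ps − Pb = 35 gives 210/11 + (2/11)x − (3960/7 - (10/7)x) = 35, so x' = 44785/124.
Then Pb = 3960/7 − (10/7)·(44785/124) = 3085/62 and Ps = 210/11 + (2/11)·(44785/124) = 5255/62.
ΔCS = ½(21045/62 + 44785/124)(2505/31 − 3085/62) = 167234375/15376; ΔPS = ½(21045/62 + 44785/124)(5255/62 − 2505/31) = 21284375/15376.
Government spending = 35 × 44785/124 = 1567475/124.
DWL = ½ × 35 × (44785/124 − 21045/62) = 94325/248; fraction = (94325/248) / (1567475/124) = 539/17914.

DWL / government spending = 539/17914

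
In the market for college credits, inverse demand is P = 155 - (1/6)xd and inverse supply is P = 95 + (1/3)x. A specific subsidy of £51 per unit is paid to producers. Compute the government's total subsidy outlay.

Government cost = £11322

Pre-subsidy: 155 - (1/6)x = 95 + (1/3)x gives x* = 120 and P* = 135.
With the subsidy, sellers receive Ps = Pb + 51 for each unit, where Pb is the price buyers pay.
On the curves, Pb = 155 - (1/6)x and Ps = 95 + (1/3)x; the wedge Ps − Pb = 51 gives 95 + (1/3)x − (155 - (1/6)x) = 51, so x' = 222.
Then Pb = 155 − (1/6)·222 = 118 and Ps = 95 + (1/3)·222 = 169.
Government outlay = subsidy × quantity = 51 × 222 = 11322.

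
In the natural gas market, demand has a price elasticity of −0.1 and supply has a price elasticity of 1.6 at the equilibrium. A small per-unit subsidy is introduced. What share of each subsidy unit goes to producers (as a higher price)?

For a small subsidy around the equilibrium, the benefit split depends on the relative slopes, which at a point are proportional to the elasticities.
Buyer share = εs/(εs + |εd|) = 1.6/(1.6 + 0.1) = 16/17; seller share = |εd|/(εs + |εd|) = 1/17.
So producers capture 1/17 of the subsidy.

Producer share = 1/17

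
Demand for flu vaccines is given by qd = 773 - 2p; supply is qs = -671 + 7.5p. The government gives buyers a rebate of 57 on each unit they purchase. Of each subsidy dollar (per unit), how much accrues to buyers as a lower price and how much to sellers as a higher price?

Pre-subsidy: 773 - 2p = -671 + 7.5p gives p* = 152, q* = 469.
With the rebate, buyers effectively pay pb = ps − 57, where ps is the price sellers receive.
Demand in terms of ps becomes qd = 773 − 2(ps − 57) = 887 - 2ps. Setting this equal to supply: 887 - 2ps = -671 + 7.5ps, so ps = 164.
Buyers pay pb = 164 − 57 = 107; q' = -671 + 7.5·164 = 559.
Buyers' price falls by p* − pb = 152 − 107 = 45; sellers' price rises by ps − p* = 164 − 152 = 12.

Buyers gain 45 per unit; sellers gain 12 per unit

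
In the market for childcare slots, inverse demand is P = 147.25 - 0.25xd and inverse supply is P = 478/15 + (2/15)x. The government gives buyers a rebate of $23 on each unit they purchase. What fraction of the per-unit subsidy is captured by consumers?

Pre-subsidy: 147.25 - 0.25x = 478/15 + (2/15)x gives x* = 301 and P* = 72.
With the rebate, buyers effectively pay Pb = Ps − 23, where Ps is the price sellers receive.
On the curves, Pb = 147.25 - 0.25x and Ps = 478/15 + (2/15)x; the wedge Ps − Pb = 23 gives 478/15 + (2/15)x − (147.25 - 0.25x) = 23, so x' = 361.
Then Pb = 147.25 − 0.25·361 = 57 and Ps = 478/15 + (2/15)·361 = 80.
Buyers' price falls by P* − Pb = 72 − 57 = 15; sellers' price rises by Ps − P* = 80 − 72 = 8.
So consumers capture 15/23 = 15/23 of each unit of subsidy.

Consumer share = 15/23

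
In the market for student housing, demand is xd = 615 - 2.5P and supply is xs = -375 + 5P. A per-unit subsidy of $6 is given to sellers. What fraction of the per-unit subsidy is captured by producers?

Pre-subsidy: 615 - 2.5P = -375 + 5P gives P* = 132, x* = 285.
With the subsidy, sellers receive Ps = Pb + 6 for each unit, where Pb is the price buyers pay.
Supply in terms of Pb becomes xs = -375 + 5(Pb + 6) = -345 + 5Pb. Setting this equal to demand: 615 - 2.5Pb = -345 + 5Pb, so Pb = 128.
Sellers receive Ps = 128 + 6 = 134; x' = 615 − 2.5·128 = 295.
Buyers' price falls by P* − Pb = 132 − 128 = 4; sellers' price rises by Ps − P* = 134 − 132 = 2.
So producers capture 2/6 = 1/3 of each unit of subsidy.

Producer share = 1/3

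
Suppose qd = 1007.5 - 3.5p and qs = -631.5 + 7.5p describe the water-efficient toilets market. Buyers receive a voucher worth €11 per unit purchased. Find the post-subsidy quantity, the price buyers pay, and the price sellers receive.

Pre-subsidy: 1007.5 - 3.5p = -631.5 + 7.5p gives p* = 149, q* = 486.
With the rebate, buyers effectively pay pb = ps − 11, where ps is the price sellers receive.
Demand in terms of ps becomes qd = 1007.5 − 3.5(ps − 11) = 1046 - 3.5ps. Setting this equal to supply: 1046 - 3.5ps = -631.5 + 7.5ps, so ps = 152.5.
Buyers pay pb = 152.5 − 11 = 141.5; q' = -631.5 + 7.5·152.5 = 512.25.

q' = 512.25; buyers pay €141.5; sellers receive €152.5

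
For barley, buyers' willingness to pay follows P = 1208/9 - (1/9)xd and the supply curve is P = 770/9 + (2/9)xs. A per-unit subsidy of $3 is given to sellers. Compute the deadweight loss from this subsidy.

Deadweight loss = $13.5

Pre-subsidy: 1208/9 - (1/9)x = 770/9 + (2/9)x gives x* = 146 and P* = 118.
With the subsidy, sellers receive Ps = Pb + 3 for each unit, where Pb is the price buyers pay.
On the curves, Pb = 1208/9 - (1/9)x and Ps = 770/9 + (2/9)x; the wedge Ps − Pb = 3 gives 770/9 + (2/9)x − (1208/9 - (1/9)x) = 3, so x' = 155.
Then Pb = 1208/9 − (1/9)·155 = 117 and Ps = 770/9 + (2/9)·155 = 120.
The subsidy expands output by 155 − 146 = 9 past the efficient level; on those units the gap between marginal cost and willingness to pay runs from 0 up to 3.
DWL = ½ × 3 × 9 = 13.5.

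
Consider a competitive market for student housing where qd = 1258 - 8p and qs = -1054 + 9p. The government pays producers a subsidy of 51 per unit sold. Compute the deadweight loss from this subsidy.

Pre-subsidy: 1258 - 8p = -1054 + 9p gives p* = 136, q* = 170.
With the subsidy, sellers receive ps = pb + 51 for each unit, where pb is the price buyers pay.
Supply in terms of pb becomes qs = -1054 + 9(pb + 51) = -595 + 9pb. Setting this equal to demand: 1258 - 8pb = -595 + 9pb, so pb = 109.
Sellers receive ps = 109 + 51 = 160; q' = 1258 − 8·109 = 386.
The subsidy expands output by 386 − 170 = 216 past the efficient level; on those units the gap between marginal cost and willingness to pay runs from 0 up to 51.
DWL = ½ × 51 × 216 = 5508.

Deadweight loss = 5508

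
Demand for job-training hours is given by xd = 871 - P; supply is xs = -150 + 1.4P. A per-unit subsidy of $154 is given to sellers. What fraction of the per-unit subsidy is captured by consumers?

Pre-subsidy: 871 - P = -150 + 1.4P gives P* = 5105/12, x* = 5347/12.
With the subsidy, sellers receive Ps = Pb + 154 for each unit, where Pb is the price buyers pay.
Supply in terms of Pb becomes xs = -150 + 1.4(Pb + 154) = 65.6 + 1.4Pb. Setting this equal to demand: 871 - Pb = 65.6 + 1.4Pb, so Pb = 4027/12.
Sellers receive Ps = 4027/12 + 154 = 5875/12; x' = 871 − 1·(4027/12) = 6425/12.
Buyers' price falls by P* − Pb = 5105/12 − 4027/12 = 539/6; sellers' price rises by Ps − P* = 5875/12 − 5105/12 = 385/6.
So consumers capture (539/6)/154 = 7/12 of each unit of subsidy.

Consumer share = 7/12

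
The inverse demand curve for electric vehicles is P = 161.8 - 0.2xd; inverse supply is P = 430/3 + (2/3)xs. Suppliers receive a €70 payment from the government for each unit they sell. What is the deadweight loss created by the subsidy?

Deadweight loss = 36750/13

Pre-subsidy: 161.8 - 0.2x = 430/3 + (2/3)x gives x* = 277/13 and P* = 2048/13.
With the subsidy, sellers receive Ps = Pb + 70 for each unit, where Pb is the price buyers pay.
On the curves, Pb = 161.8 - 0.2x and Ps = 430/3 + (2/3)x; the wedge Ps − Pb = 70 gives 430/3 + (2/3)x − (161.8 - 0.2x) = 70, so x' = 1327/13.
Then Pb = 161.8 − 0.2·(1327/13) = 1838/13 and Ps = 430/3 + (2/3)·(1327/13) = 2748/13.
The subsidy expands output by 1327/13 − 277/13 = 1050/13 past the efficient level; on those units the gap between marginal cost and willingness to pay runs from 0 up to 70.
DWL = ½ × 70 × 1050/13 = 36750/13.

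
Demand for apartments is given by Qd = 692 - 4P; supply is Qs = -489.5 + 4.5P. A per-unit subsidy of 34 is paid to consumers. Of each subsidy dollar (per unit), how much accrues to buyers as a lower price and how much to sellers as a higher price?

Pre-subsidy: 692 - 4P = -489.5 + 4.5P gives P* = 139, Q* = 136.
With the rebate, buyers effectively pay Pb = Ps − 34, where Ps is the price sellers receive.
Demand in terms of Ps becomes Qd = 692 − 4(Ps − 34) = 828 - 4Ps. Setting this equal to supply: 828 - 4Ps = -489.5 + 4.5Ps, so Ps = 155.
Buyers pay Pb = 155 − 34 = 121; Q' = -489.5 + 4.5·155 = 208.
Buyers' price falls by P* − Pb = 139 − 121 = 18; sellers' price rises by Ps − P* = 155 − 139 = 16.

Buyers gain 18 per unit; sellers gain 16 per unit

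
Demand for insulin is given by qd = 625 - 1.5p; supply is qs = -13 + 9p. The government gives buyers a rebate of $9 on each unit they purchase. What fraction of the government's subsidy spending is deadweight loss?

DWL / government spending = 81/7636

Pre-subsidy: 625 - 1.5p = -13 + 9p gives p* = 1276/21, q* = 3737/7.
With the rebate, buyers effectively pay pb = ps − 9, where ps is the price sellers receive.
Demand in terms of ps becomes qd = 625 − 1.5(ps − 9) = 638.5 - 1.5ps. Setting this equal to supply: 638.5 - 1.5ps = -13 + 9ps, so ps = 1303/21.
Buyers pay pb = 1303/21 − 9 = 1114/21; q' = -13 + 9·(1303/21) = 3818/7.
ΔCS = ½(3737/7 + 3818/7)(1276/21 − 1114/21) = 203985/49; ΔPS = ½(3737/7 + 3818/7)(1303/21 − 1276/21) = 67995/98.
Government spending = 9 × 3818/7 = 34362/7.
DWL = ½ × 9 × (3818/7 − 3737/7) = 729/14; fraction = (729/14) / (34362/7) = 81/7636.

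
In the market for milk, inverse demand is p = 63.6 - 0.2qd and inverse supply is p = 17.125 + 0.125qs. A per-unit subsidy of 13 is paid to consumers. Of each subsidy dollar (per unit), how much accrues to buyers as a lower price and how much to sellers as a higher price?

Buyers gain 8 per unit; sellers gain 5 per unit

Pre-subsidy: 63.6 - 0.2q = 17.125 + 0.125q gives q* = 143 and p* = 35.
With the rebate, buyers effectively pay pb = ps − 13, where ps is the price sellers receive.
On the curves, pb = 63.6 - 0.2q and ps = 17.125 + 0.125q; the wedge ps − pb = 13 gives 17.125 + 0.125q − (63.6 - 0.2q) = 13, so q' = 183.
Then pb = 63.6 − 0.2·183 = 27 and ps = 17.125 + 0.125·183 = 40.
Buyers' price falls by p* − pb = 35 − 27 = 8; sellers' price rises by ps − p* = 40 − 35 = 5.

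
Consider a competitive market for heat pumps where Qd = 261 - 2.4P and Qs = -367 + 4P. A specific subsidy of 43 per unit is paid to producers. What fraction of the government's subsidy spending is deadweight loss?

DWL / government spending = 43/120

Pre-subsidy: 261 - 2.4P = -367 + 4P gives P* = 98.125, Q* = 25.5.
With the subsidy, sellers receive Ps = Pb + 43 for each unit, where Pb is the price buyers pay.
Supply in terms of Pb becomes Qs = -367 + 4(Pb + 43) = -195 + 4Pb. Setting this equal to demand: 261 - 2.4Pb = -195 + 4Pb, so Pb = 71.25.
Sellers receive Ps = 71.25 + 43 = 114.25; Q' = 261 − 2.4·71.25 = 90.
ΔCS = ½(25.5 + 90)(98.125 − 71.25) = 1552.03125; ΔPS = ½(25.5 + 90)(114.25 − 98.125) = 931.21875.
Government spending = 43 × 90 = 3870.
DWL = ½ × 43 × (90 − 25.5) = 1386.75; fraction = 1386.75 / 3870 = 43/120.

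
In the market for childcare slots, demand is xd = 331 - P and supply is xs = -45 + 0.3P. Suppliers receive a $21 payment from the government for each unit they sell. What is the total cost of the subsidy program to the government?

Pre-subsidy: 331 - P = -45 + 0.3P gives P* = 3760/13, x* = 543/13.
With the subsidy, sellers receive Ps = Pb + 21 for each unit, where Pb is the price buyers pay.
Supply in terms of Pb becomes xs = -45 + 0.3(Pb + 21) = -38.7 + 0.3Pb. Setting this equal to demand: 331 - Pb = -38.7 + 0.3Pb, so Pb = 3697/13.
Sellers receive Ps = 3697/13 + 21 = 3970/13; x' = 331 − 1·(3697/13) = 606/13.
Government outlay = subsidy × quantity = 21 × 606/13 = 12726/13.

Government cost = 12726/13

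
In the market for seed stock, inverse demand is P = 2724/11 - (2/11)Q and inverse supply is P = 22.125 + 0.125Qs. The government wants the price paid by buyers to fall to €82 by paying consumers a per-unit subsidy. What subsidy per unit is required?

At a buyer price of 82, quantity demanded is 1362 − 5.5·82 = 911.
Sellers supply 911 only when they receive Ps = 22.125 + 0.125·911 = 136.
s = Ps − Pb = 136 − 82 = 54.

Required subsidy s = €54 per unit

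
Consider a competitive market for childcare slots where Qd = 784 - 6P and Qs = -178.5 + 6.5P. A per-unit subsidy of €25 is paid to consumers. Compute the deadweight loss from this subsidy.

Pre-subsidy: 784 - 6P = -178.5 + 6.5P gives P* = 77, Q* = 322.
With the rebate, buyers effectively pay Pb = Ps − 25, where Ps is the price sellers receive.
Demand in terms of Ps becomes Qd = 784 − 6(Ps − 25) = 934 - 6Ps. Setting this equal to supply: 934 - 6Ps = -178.5 + 6.5Ps, so Ps = 89.
Buyers pay Pb = 89 − 25 = 64; Q' = -178.5 + 6.5·89 = 400.
The subsidy expands output by 400 − 322 = 78 past the efficient level; on those units the gap between marginal cost and willingness to pay runs from 0 up to 25.
DWL = ½ × 25 × 78 = 975.

Deadweight loss = €975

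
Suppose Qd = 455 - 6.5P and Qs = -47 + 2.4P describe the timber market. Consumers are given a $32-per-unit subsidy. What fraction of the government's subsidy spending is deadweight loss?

Pre-subsidy: 455 - 6.5P = -47 + 2.4P gives P* = 5020/89, Q* = 7865/89.
With the rebate, buyers effectively pay Pb = Ps − 32, where Ps is the price sellers receive.
Demand in terms of Ps becomes Qd = 455 − 6.5(Ps − 32) = 663 - 6.5Ps. Setting this equal to supply: 663 - 6.5Ps = -47 + 2.4Ps, so Ps = 7100/89.
Buyers pay Pb = 7100/89 − 32 = 4252/89; Q' = -47 + 2.4·(7100/89) = 12857/89.
ΔCS = ½(7865/89 + 12857/89)(5020/89 − 4252/89) = 7957248/7921; ΔPS = ½(7865/89 + 12857/89)(7100/89 − 5020/89) = 21550880/7921.
Government spending = 32 × 12857/89 = 411424/89.
DWL = ½ × 32 × (12857/89 − 7865/89) = 79872/89; fraction = (79872/89) / (411424/89) = 192/989.

DWL / government spending = 192/989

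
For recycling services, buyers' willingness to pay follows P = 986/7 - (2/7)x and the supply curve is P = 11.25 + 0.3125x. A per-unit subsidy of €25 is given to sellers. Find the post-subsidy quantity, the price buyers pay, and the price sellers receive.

x' = 17316/67; buyers pay 4490/67; sellers receive 6165/67

Pre-subsidy: 986/7 - (2/7)x = 11.25 + 0.3125x gives x* = 14516/67 and P* = 5290/67.
With the subsidy, sellers receive Ps = Pb + 25 for each unit, where Pb is the price buyers pay.
On the curves, Pb = 986/7 - (2/7)x and Ps = 11.25 + 0.3125x; the wedge Ps − Pb = 25 gives 11.25 + 0.3125x − (986/7 - (2/7)x) = 25, so x' = 17316/67.
Then Pb = 986/7 − (2/7)·(17316/67) = 4490/67 and Ps = 11.25 + 0.3125·(17316/67) = 6165/67.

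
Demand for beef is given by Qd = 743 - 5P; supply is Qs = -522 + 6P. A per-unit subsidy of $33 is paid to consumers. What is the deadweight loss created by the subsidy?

Pre-subsidy: 743 - 5P = -522 + 6P gives P* = 115, Q* = 168.
With the rebate, buyers effectively pay Pb = Ps − 33, where Ps is the price sellers receive.
Demand in terms of Ps becomes Qd = 743 − 5(Ps − 33) = 908 - 5Ps. Setting this equal to supply: 908 - 5Ps = -522 + 6Ps, so Ps = 130.
Buyers pay Pb = 130 − 33 = 97; Q' = -522 + 6·130 = 258.
The subsidy expands output by 258 − 168 = 90 past the efficient level; on those units the gap between marginal cost and willingness to pay runs from 0 up to 33.
DWL = ½ × 33 × 90 = 1485.

Deadweight loss = $1485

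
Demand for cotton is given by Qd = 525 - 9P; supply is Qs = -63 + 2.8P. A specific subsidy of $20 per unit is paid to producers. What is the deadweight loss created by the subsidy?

Pre-subsidy: 525 - 9P = -63 + 2.8P gives P* = 2940/59, Q* = 4515/59.
With the subsidy, sellers receive Ps = Pb + 20 for each unit, where Pb is the price buyers pay.
Supply in terms of Pb becomes Qs = -63 + 2.8(Pb + 20) = -7 + 2.8Pb. Setting this equal to demand: 525 - 9Pb = -7 + 2.8Pb, so Pb = 2660/59.
Sellers receive Ps = 2660/59 + 20 = 3840/59; Q' = 525 − 9·(2660/59) = 7035/59.
The subsidy expands output by 7035/59 − 4515/59 = 2520/59 past the efficient level; on those units the gap between marginal cost and willingness to pay runs from 0 up to 20.
DWL = ½ × 20 × 2520/59 = 25200/59.

Deadweight loss = 25200/59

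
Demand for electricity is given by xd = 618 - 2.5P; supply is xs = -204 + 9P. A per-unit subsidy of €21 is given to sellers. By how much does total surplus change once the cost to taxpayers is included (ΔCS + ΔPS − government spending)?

Pre-subsidy: 618 - 2.5P = -204 + 9P gives P* = 1644/23, x* = 10104/23.
With the subsidy, sellers receive Ps = Pb + 21 for each unit, where Pb is the price buyers pay.
Supply in terms of Pb becomes xs = -204 + 9(Pb + 21) = -15 + 9Pb. Setting this equal to demand: 618 - 2.5Pb = -15 + 9Pb, so Pb = 1266/23.
Sellers receive Ps = 1266/23 + 21 = 1749/23; x' = 618 − 2.5·(1266/23) = 11049/23.
ΔCS = ½(10104/23 + 11049/23)(1644/23 − 1266/23) = 3997917/529; ΔPS = ½(10104/23 + 11049/23)(1749/23 − 1644/23) = 2221065/1058.
Government spending = 21 × 11049/23 = 232029/23.
Net change = 3997917/529 + 2221065/1058 − 232029/23 = -19845/46. The loss equals the DWL triangle ½·21·945/23.

Net change in total surplus = -19845/46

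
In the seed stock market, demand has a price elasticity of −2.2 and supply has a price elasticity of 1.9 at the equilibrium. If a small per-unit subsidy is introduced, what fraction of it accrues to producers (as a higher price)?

For a small subsidy around the equilibrium, the benefit split depends on the relative slopes, which at a point are proportional to the elasticities.
Buyer share = εs/(εs + |εd|) = 1.9/(1.9 + 2.2) = 19/41; seller share = |εd|/(εs + |εd|) = 22/41.
So producers capture 22/41 of the subsidy.

Producer share = 22/41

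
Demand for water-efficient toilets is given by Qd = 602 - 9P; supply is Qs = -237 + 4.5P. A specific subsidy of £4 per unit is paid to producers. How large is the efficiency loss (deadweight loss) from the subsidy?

Deadweight loss = £24

Pre-subsidy: 602 - 9P = -237 + 4.5P gives P* = 1678/27, Q* = 128/3.
With the subsidy, sellers receive Ps = Pb + 4 for each unit, where Pb is the price buyers pay.
Supply in terms of Pb becomes Qs = -237 + 4.5(Pb + 4) = -219 + 4.5Pb. Setting this equal to demand: 602 - 9Pb = -219 + 4.5Pb, so Pb = 1642/27.
Sellers receive Ps = 1642/27 + 4 = 1750/27; Q' = 602 − 9·(1642/27) = 164/3.
The subsidy expands output by 164/3 − 128/3 = 12 past the efficient level; on those units the gap between marginal cost and willingness to pay runs from 0 up to 4.
DWL = ½ × 4 × 12 = 24.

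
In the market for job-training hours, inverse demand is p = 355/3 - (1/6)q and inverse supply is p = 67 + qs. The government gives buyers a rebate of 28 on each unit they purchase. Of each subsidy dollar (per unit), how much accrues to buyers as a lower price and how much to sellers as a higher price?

Pre-subsidy: 355/3 - (1/6)q = 67 + q gives q* = 44 and p* = 111.
With the rebate, buyers effectively pay pb = ps − 28, where ps is the price sellers receive.
On the curves, pb = 355/3 - (1/6)q and ps = 67 + q; the wedge ps − pb = 28 gives 67 + q − (355/3 - (1/6)q) = 28, so q' = 68.
Then pb = 355/3 − (1/6)·68 = 107 and ps = 67 + 1·68 = 135.
Buyers' price falls by p* − pb = 111 − 107 = 4; sellers' price rises by ps − p* = 135 − 111 = 24.

Buyers gain 4 per unit; sellers gain 24 per unit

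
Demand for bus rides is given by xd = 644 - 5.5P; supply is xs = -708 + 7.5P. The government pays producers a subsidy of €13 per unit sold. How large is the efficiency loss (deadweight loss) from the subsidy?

Deadweight loss = €268.125

Pre-subsidy: 644 - 5.5P = -708 + 7.5P gives P* = 104, x* = 72.
With the subsidy, sellers receive Ps = Pb + 13 for each unit, where Pb is the price buyers pay.
Supply in terms of Pb becomes xs = -708 + 7.5(Pb + 13) = -610.5 + 7.5Pb. Setting this equal to demand: 644 - 5.5Pb = -610.5 + 7.5Pb, so Pb = 96.5.
Sellers receive Ps = 96.5 + 13 = 109.5; x' = 644 − 5.5·96.5 = 113.25.
The subsidy expands output by 113.25 − 72 = 41.25 past the efficient level; on those units the gap between marginal cost and willingness to pay runs from 0 up to 13.
DWL = ½ × 13 × 41.25 = 268.125.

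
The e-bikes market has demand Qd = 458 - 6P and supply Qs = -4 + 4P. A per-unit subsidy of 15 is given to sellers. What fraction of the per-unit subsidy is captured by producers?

Producer share = 0.6

Pre-subsidy: 458 - 6P = -4 + 4P gives P* = 46.2, Q* = 180.8.
With the subsidy, sellers receive Ps = Pb + 15 for each unit, where Pb is the price buyers pay.
Supply in terms of Pb becomes Qs = -4 + 4(Pb + 15) = 56 + 4Pb. Setting this equal to demand: 458 - 6Pb = 56 + 4Pb, so Pb = 40.2.
Sellers receive Ps = 40.2 + 15 = 55.2; Q' = 458 − 6·40.2 = 216.8.
Buyers' price falls by P* − Pb = 46.2 − 40.2 = 6; sellers' price rises by Ps − P* = 55.2 − 46.2 = 9.
So producers capture 9/15 = 0.6 of each unit of subsidy.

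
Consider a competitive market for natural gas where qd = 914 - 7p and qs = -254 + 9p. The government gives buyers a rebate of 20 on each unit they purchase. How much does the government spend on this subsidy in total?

Government cost = 9635

Pre-subsidy: 914 - 7p = -254 + 9p gives p* = 73, q* = 403.
With the rebate, buyers effectively pay pb = ps − 20, where ps is the price sellers receive.
Demand in terms of ps becomes qd = 914 − 7(ps − 20) = 1054 - 7ps. Setting this equal to supply: 1054 - 7ps = -254 + 9ps, so ps = 81.75.
Buyers pay pb = 81.75 − 20 = 61.75; q' = -254 + 9·81.75 = 481.75.
Government outlay = subsidy × quantity = 20 × 481.75 = 9635.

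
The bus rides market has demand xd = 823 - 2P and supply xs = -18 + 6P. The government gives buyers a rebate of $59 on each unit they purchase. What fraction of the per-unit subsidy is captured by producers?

Pre-subsidy: 823 - 2P = -18 + 6P gives P* = 105.125, x* = 612.75.
With the rebate, buyers effectively pay Pb = Ps − 59, where Ps is the price sellers receive.
Demand in terms of Ps becomes xd = 823 − 2(Ps − 59) = 941 - 2Ps. Setting this equal to supply: 941 - 2Ps = -18 + 6Ps, so Ps = 119.875.
Buyers pay Pb = 119.875 − 59 = 60.875; x' = -18 + 6·119.875 = 701.25.
Buyers' price falls by P* − Pb = 105.125 − 60.875 = 44.25; sellers' price rises by Ps − P* = 119.875 − 105.125 = 14.75.
So producers capture 14.75/59 = 0.25 of each unit of subsidy.

Producer share = 0.25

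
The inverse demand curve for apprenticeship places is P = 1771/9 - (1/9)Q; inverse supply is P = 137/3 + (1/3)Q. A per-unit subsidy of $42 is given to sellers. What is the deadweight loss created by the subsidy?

Pre-subsidy: 1771/9 - (1/9)Q = 137/3 + (1/3)Q gives Q* = 340 and P* = 159.
With the subsidy, sellers receive Ps = Pb + 42 for each unit, where Pb is the price buyers pay.
On the curves, Pb = 1771/9 - (1/9)Q and Ps = 137/3 + (1/3)Q; the wedge Ps − Pb = 42 gives 137/3 + (1/3)Q − (1771/9 - (1/9)Q) = 42, so Q' = 434.5.
Then Pb = 1771/9 − (1/9)·434.5 = 148.5 and Ps = 137/3 + (1/3)·434.5 = 190.5.
The subsidy expands output by 434.5 − 340 = 94.5 past the efficient level; on those units the gap between marginal cost and willingness to pay runs from 0 up to 42.
DWL = ½ × 42 × 94.5 = 1984.5.

Deadweight loss = $1984.5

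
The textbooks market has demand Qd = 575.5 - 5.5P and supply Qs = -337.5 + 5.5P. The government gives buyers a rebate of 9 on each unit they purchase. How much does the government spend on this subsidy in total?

Government cost = 1293.75

Pre-subsidy: 575.5 - 5.5P = -337.5 + 5.5P gives P* = 83, Q* = 119.
With the rebate, buyers effectively pay Pb = Ps − 9, where Ps is the price sellers receive.
Demand in terms of Ps becomes Qd = 575.5 − 5.5(Ps − 9) = 625 - 5.5Ps. Setting this equal to supply: 625 - 5.5Ps = -337.5 + 5.5Ps, so Ps = 87.5.
Buyers pay Pb = 87.5 − 9 = 78.5; Q' = -337.5 + 5.5·87.5 = 143.75.
Government outlay = subsidy × quantity = 9 × 143.75 = 1293.75.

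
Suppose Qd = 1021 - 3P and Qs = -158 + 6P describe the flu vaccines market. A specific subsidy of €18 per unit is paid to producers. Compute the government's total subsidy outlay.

Pre-subsidy: 1021 - 3P = -158 + 6P gives P* = 131, Q* = 628.
With the subsidy, sellers receive Ps = Pb + 18 for each unit, where Pb is the price buyers pay.
Supply in terms of Pb becomes Qs = -158 + 6(Pb + 18) = -50 + 6Pb. Setting this equal to demand: 1021 - 3Pb = -50 + 6Pb, so Pb = 119.
Sellers receive Ps = 119 + 18 = 137; Q' = 1021 − 3·119 = 664.
Government outlay = subsidy × quantity = 18 × 664 = 11952.

Government cost = €11952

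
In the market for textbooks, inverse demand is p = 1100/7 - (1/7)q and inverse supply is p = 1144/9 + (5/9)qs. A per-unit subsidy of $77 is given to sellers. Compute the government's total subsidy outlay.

Government cost = $11800.25

Pre-subsidy: 1100/7 - (1/7)q = 1144/9 + (5/9)q gives q* = 43 and p* = 151.
With the subsidy, sellers receive ps = pb + 77 for each unit, where pb is the price buyers pay.
On the curves, pb = 1100/7 - (1/7)q and ps = 1144/9 + (5/9)q; the wedge ps − pb = 77 gives 1144/9 + (5/9)q − (1100/7 - (1/7)q) = 77, so q' = 153.25.
Then pb = 1100/7 − (1/7)·153.25 = 135.25 and ps = 1144/9 + (5/9)·153.25 = 212.25.
Government outlay = subsidy × quantity = 77 × 153.25 = 11800.25.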